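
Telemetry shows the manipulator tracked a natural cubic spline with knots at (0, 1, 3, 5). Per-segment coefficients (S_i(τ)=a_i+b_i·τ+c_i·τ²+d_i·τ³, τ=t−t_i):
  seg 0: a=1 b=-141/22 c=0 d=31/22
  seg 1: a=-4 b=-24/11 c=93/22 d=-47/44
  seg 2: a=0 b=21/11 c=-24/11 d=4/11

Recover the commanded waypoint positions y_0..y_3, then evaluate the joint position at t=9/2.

y_0 = S_0(0) = a_0 = 1
y_1 = S_1(0) = a_1 = -4
y_2 = S_2(0) = a_2 = 0
y_3 = S_2(2) = -2
t_q=9/2 is in segment 2 (τ=3/2); S_2(τ)=-9/11

y_0=1 y_1=-4 y_2=0 y_3=-2
S(9/2) = -9/11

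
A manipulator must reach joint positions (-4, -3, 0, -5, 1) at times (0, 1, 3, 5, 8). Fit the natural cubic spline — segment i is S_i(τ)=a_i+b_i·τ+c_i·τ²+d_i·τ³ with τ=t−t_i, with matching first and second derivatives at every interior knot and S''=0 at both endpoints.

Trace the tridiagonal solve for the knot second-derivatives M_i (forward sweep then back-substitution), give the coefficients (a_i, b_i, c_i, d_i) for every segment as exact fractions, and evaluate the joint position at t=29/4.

Δ: Δ0=1, Δ1=3/2, Δ2=-5/2, Δ3=2
row 1: diag=6, rhs=3; c'=1/3, d'=1/2
row 2: denom=8−2·1/3=22/3; d'=(-24−2·1/2)/(22/3)=-75/22
row 3: denom=10−2·3/11=104/11; d'=(27−2·-75/22)/(104/11)=93/26
back: M3=93/26
back: M2=-75/22−3/11·93/26=-57/13
back: M1=1/2−1/3·-57/13=51/26
M: M0=0, M1=51/26, M2=-57/13, M3=93/26, M4=0
seg 0: a=-4, c=M0/2=0, d=(M1−M0)/(6·1)=17/52, b=Δ0−h0·(2M0+M1)/6=35/52
seg 1: a=-3, c=M1/2=51/52, d=(M2−M1)/(6·2)=-55/104, b=Δ1−h1·(2M1+M2)/6=43/26
seg 2: a=0, c=M2/2=-57/26, d=(M3−M2)/(6·2)=69/104, b=Δ2−h2·(2M2+M3)/6=-10/13
seg 3: a=-5, c=M3/2=93/52, d=(M4−M3)/(6·3)=-31/156, b=Δ3−h3·(2M3+M4)/6=-41/26
t_q=29/4 → seg 3, τ=9/4; S=-5+-41/26·τ+93/52·τ²+-31/156·τ³=-5849/3328

  seg 0: a=-4 b=35/52 c=0 d=17/52
  seg 1: a=-3 b=43/26 c=51/52 d=-55/104
  seg 2: a=0 b=-10/13 c=-57/26 d=69/104
  seg 3: a=-5 b=-41/26 c=93/52 d=-31/156
S(29/4) = -5849/3328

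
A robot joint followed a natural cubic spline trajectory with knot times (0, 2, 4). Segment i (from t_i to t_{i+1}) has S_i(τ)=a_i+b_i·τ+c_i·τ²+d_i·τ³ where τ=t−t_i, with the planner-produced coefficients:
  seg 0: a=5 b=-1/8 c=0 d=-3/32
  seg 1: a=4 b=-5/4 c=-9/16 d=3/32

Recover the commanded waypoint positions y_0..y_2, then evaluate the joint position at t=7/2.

y_0=5 y_1=4 y_2=0
S(7/2) = 301/256

y_0 = S_0(0) = a_0 = 5
y_1 = S_1(0) = a_1 = 4
y_2 = S_1(2) = 0
t_q=7/2 is in segment 1 (τ=3/2); S_1(τ)=301/256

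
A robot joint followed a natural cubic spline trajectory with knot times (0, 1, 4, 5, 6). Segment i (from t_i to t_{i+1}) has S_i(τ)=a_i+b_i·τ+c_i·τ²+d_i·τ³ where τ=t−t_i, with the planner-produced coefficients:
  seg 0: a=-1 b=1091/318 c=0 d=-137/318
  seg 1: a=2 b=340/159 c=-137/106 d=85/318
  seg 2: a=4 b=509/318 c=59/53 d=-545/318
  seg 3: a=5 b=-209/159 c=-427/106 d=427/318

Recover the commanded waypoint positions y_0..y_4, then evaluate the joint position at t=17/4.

y_0 = S_0(0) = a_0 = -1
y_1 = S_1(0) = a_1 = 2
y_2 = S_2(0) = a_2 = 4
y_3 = S_3(0) = a_3 = 5
y_4 = S_3(1) = 1
t_q=17/4 is in segment 2 (τ=1/4); S_2(τ)=30141/6784

y_0=-1 y_1=2 y_2=4 y_3=5 y_4=1
S(17/4) = 30141/6784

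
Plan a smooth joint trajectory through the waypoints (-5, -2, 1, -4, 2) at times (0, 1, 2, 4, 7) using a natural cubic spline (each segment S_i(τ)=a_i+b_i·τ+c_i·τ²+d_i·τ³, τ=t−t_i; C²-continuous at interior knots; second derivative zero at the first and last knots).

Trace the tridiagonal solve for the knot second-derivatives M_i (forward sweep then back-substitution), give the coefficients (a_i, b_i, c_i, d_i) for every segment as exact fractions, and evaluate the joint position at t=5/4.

Δ: Δ0=3, Δ1=3, Δ2=-5/2, Δ3=2
row 1: diag=4, rhs=0; c'=1/4, d'=0
row 2: denom=6−1·1/4=23/4; d'=(-33−1·0)/(23/4)=-132/23
row 3: denom=10−2·8/23=214/23; d'=(27−2·-132/23)/(214/23)=885/214
back: M3=885/214
back: M2=-132/23−8/23·885/214=-768/107
back: M1=0−1/4·-768/107=192/107
M: M0=0, M1=192/107, M2=-768/107, M3=885/214, M4=0
seg 0: a=-5, c=M0/2=0, d=(M1−M0)/(6·1)=32/107, b=Δ0−h0·(2M0+M1)/6=289/107
seg 1: a=-2, c=M1/2=96/107, d=(M2−M1)/(6·1)=-160/107, b=Δ1−h1·(2M1+M2)/6=385/107
seg 2: a=1, c=M2/2=-384/107, d=(M3−M2)/(6·2)=807/856, b=Δ2−h2·(2M2+M3)/6=97/107
seg 3: a=-4, c=M3/2=885/428, d=(M4−M3)/(6·3)=-295/1284, b=Δ3−h3·(2M3+M4)/6=-457/214
t_q=5/4 → seg 1, τ=1/4; S=-2+385/107·τ+96/107·τ²+-160/107·τ³=-457/428

  seg 0: a=-5 b=289/107 c=0 d=32/107
  seg 1: a=-2 b=385/107 c=96/107 d=-160/107
  seg 2: a=1 b=97/107 c=-384/107 d=807/856
  seg 3: a=-4 b=-457/214 c=885/428 d=-295/1284
S(5/4) = -457/428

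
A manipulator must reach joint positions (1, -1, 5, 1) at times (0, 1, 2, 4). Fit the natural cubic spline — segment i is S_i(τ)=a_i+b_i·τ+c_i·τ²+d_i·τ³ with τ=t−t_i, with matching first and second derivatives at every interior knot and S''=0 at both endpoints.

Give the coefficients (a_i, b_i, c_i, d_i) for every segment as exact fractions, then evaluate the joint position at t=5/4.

Δ: Δ0=-2, Δ1=6, Δ2=-2
row 1: diag=4, rhs=48; c'=1/4, d'=12
row 2: denom=6−1·1/4=23/4; d'=(-48−1·12)/(23/4)=-240/23
back: M2=-240/23
back: M1=12−1/4·-240/23=336/23
M: M0=0, M1=336/23, M2=-240/23, M3=0
seg 0: a=1, c=M0/2=0, d=(M1−M0)/(6·1)=56/23, b=Δ0−h0·(2M0+M1)/6=-102/23
seg 1: a=-1, c=M1/2=168/23, d=(M2−M1)/(6·1)=-96/23, b=Δ1−h1·(2M1+M2)/6=66/23
seg 2: a=5, c=M2/2=-120/23, d=(M3−M2)/(6·2)=20/23, b=Δ2−h2·(2M2+M3)/6=114/23
t_q=5/4 → seg 1, τ=1/4; S=-1+66/23·τ+168/23·τ²+-96/23·τ³=5/46

  seg 0: a=1 b=-102/23 c=0 d=56/23
  seg 1: a=-1 b=66/23 c=168/23 d=-96/23
  seg 2: a=5 b=114/23 c=-120/23 d=20/23
S(5/4) = 5/46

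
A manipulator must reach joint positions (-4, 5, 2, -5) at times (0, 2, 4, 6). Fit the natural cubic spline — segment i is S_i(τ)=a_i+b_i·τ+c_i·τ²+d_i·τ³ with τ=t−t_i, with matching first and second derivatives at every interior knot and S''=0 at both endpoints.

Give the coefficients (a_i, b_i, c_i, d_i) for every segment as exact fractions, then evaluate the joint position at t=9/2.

Δ: Δ0=9/2, Δ1=-3/2, Δ2=-7/2
row 1: diag=8, rhs=-36; c'=1/4, d'=-9/2
row 2: denom=8−2·1/4=15/2; d'=(-12−2·-9/2)/(15/2)=-2/5
back: M2=-2/5
back: M1=-9/2−1/4·-2/5=-22/5
M: M0=0, M1=-22/5, M2=-2/5, M3=0
seg 0: a=-4, c=M0/2=0, d=(M1−M0)/(6·2)=-11/30, b=Δ0−h0·(2M0+M1)/6=179/30
seg 1: a=5, c=M1/2=-11/5, d=(M2−M1)/(6·2)=1/3, b=Δ1−h1·(2M1+M2)/6=47/30
seg 2: a=2, c=M2/2=-1/5, d=(M3−M2)/(6·2)=1/30, b=Δ2−h2·(2M2+M3)/6=-97/30
t_q=9/2 → seg 2, τ=1/2; S=2+-97/30·τ+-1/5·τ²+1/30·τ³=27/80

  seg 0: a=-4 b=179/30 c=0 d=-11/30
  seg 1: a=5 b=47/30 c=-11/5 d=1/3
  seg 2: a=2 b=-97/30 c=-1/5 d=1/30
S(9/2) = 27/80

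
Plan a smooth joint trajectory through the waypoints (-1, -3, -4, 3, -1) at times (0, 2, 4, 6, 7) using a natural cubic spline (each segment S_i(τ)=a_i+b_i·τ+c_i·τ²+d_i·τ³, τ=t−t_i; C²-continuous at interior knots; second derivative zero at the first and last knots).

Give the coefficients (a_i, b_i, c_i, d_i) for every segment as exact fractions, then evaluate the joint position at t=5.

  seg 0: a=-1 b=-27/41 c=0 d=-7/82
  seg 1: a=-3 b=-69/41 c=-21/41 d=181/328
  seg 2: a=-4 b=237/82 c=459/164 d=-409/328
  seg 3: a=3 b=-36/41 c=-192/41 d=64/41
S(5) = 145/328

Δ: Δ0=-1, Δ1=-1/2, Δ2=7/2, Δ3=-4
row 1: diag=8, rhs=3; c'=1/4, d'=3/8
row 2: denom=8−2·1/4=15/2; d'=(24−2·3/8)/(15/2)=31/10
row 3: denom=6−2·4/15=82/15; d'=(-45−2·31/10)/(82/15)=-384/41
back: M3=-384/41
back: M2=31/10−4/15·-384/41=459/82
back: M1=3/8−1/4·459/82=-42/41
M: M0=0, M1=-42/41, M2=459/82, M3=-384/41, M4=0
seg 0: a=-1, c=M0/2=0, d=(M1−M0)/(6·2)=-7/82, b=Δ0−h0·(2M0+M1)/6=-27/41
seg 1: a=-3, c=M1/2=-21/41, d=(M2−M1)/(6·2)=181/328, b=Δ1−h1·(2M1+M2)/6=-69/41
seg 2: a=-4, c=M2/2=459/164, d=(M3−M2)/(6·2)=-409/328, b=Δ2−h2·(2M2+M3)/6=237/82
seg 3: a=3, c=M3/2=-192/41, d=(M4−M3)/(6·1)=64/41, b=Δ3−h3·(2M3+M4)/6=-36/41
t_q=5 → seg 2, τ=1; S=-4+237/82·τ+459/164·τ²+-409/328·τ³=145/328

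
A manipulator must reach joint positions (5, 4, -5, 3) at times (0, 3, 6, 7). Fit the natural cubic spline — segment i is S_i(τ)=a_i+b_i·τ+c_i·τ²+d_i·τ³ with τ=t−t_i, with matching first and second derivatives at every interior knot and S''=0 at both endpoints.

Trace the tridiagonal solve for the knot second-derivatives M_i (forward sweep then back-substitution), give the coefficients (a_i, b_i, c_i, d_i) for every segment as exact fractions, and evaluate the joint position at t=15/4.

  seg 0: a=5 b=134/87 c=0 d=-163/783
  seg 1: a=4 b=-355/87 c=-163/87 d=583/783
  seg 2: a=-5 b=416/87 c=140/29 d=-140/87
S(15/4) = 371/1856

Δ: Δ0=-1/3, Δ1=-3, Δ2=8
row 1: diag=12, rhs=-16; c'=1/4, d'=-4/3
row 2: denom=8−3·1/4=29/4; d'=(66−3·-4/3)/(29/4)=280/29
back: M2=280/29
back: M1=-4/3−1/4·280/29=-326/87
M: M0=0, M1=-326/87, M2=280/29, M3=0
seg 0: a=5, c=M0/2=0, d=(M1−M0)/(6·3)=-163/783, b=Δ0−h0·(2M0+M1)/6=134/87
seg 1: a=4, c=M1/2=-163/87, d=(M2−M1)/(6·3)=583/783, b=Δ1−h1·(2M1+M2)/6=-355/87
seg 2: a=-5, c=M2/2=140/29, d=(M3−M2)/(6·1)=-140/87, b=Δ2−h2·(2M2+M3)/6=416/87
t_q=15/4 → seg 1, τ=3/4; S=4+-355/87·τ+-163/87·τ²+583/783·τ³=371/1856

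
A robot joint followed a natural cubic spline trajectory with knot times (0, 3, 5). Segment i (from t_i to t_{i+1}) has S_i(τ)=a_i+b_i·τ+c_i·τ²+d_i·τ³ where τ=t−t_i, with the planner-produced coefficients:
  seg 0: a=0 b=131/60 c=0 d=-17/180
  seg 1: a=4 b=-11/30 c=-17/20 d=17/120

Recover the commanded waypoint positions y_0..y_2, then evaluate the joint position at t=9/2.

y_0=0 y_1=4 y_2=1
S(9/2) = 129/64

y_0 = S_0(0) = a_0 = 0
y_1 = S_1(0) = a_1 = 4
y_2 = S_1(2) = 1
t_q=9/2 is in segment 1 (τ=3/2); S_1(τ)=129/64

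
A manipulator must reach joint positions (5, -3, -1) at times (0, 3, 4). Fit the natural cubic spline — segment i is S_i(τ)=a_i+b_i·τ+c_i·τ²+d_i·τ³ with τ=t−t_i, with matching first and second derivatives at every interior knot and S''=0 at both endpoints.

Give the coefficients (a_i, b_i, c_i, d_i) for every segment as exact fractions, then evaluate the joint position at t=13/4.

Δ: Δ0=-8/3, Δ1=2
row 1: diag=8, rhs=28; c'=1/8, d'=7/2
back: M1=7/2
M: M0=0, M1=7/2, M2=0
seg 0: a=5, c=M0/2=0, d=(M1−M0)/(6·3)=7/36, b=Δ0−h0·(2M0+M1)/6=-53/12
seg 1: a=-3, c=M1/2=7/4, d=(M2−M1)/(6·1)=-7/12, b=Δ1−h1·(2M1+M2)/6=5/6
t_q=13/4 → seg 1, τ=1/4; S=-3+5/6·τ+7/4·τ²+-7/12·τ³=-689/256

  seg 0: a=5 b=-53/12 c=0 d=7/36
  seg 1: a=-3 b=5/6 c=7/4 d=-7/12
S(13/4) = -689/256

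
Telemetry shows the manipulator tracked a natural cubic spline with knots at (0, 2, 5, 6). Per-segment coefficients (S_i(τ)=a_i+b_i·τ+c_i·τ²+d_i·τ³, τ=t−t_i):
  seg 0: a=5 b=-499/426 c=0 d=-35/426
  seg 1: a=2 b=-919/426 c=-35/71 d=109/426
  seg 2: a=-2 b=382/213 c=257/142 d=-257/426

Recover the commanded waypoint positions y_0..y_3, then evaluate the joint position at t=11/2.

y_0 = S_0(0) = a_0 = 5
y_1 = S_1(0) = a_1 = 2
y_2 = S_2(0) = a_2 = -2
y_3 = S_2(1) = 1
t_q=11/2 is in segment 2 (τ=1/2); S_2(τ)=-825/1136

y_0=5 y_1=2 y_2=-2 y_3=1
S(11/2) = -825/1136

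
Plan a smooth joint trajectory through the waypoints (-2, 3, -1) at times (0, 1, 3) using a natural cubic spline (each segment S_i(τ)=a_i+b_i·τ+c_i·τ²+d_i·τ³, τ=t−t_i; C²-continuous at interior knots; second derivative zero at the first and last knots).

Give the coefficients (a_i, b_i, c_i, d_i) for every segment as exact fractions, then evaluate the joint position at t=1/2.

Δ: Δ0=5, Δ1=-2
row 1: diag=6, rhs=-42; c'=1/3, d'=-7
back: M1=-7
M: M0=0, M1=-7, M2=0
seg 0: a=-2, c=M0/2=0, d=(M1−M0)/(6·1)=-7/6, b=Δ0−h0·(2M0+M1)/6=37/6
seg 1: a=3, c=M1/2=-7/2, d=(M2−M1)/(6·2)=7/12, b=Δ1−h1·(2M1+M2)/6=8/3
t_q=1/2 → seg 0, τ=1/2; S=-2+37/6·τ+0·τ²+-7/6·τ³=15/16

  seg 0: a=-2 b=37/6 c=0 d=-7/6
  seg 1: a=3 b=8/3 c=-7/2 d=7/12
S(1/2) = 15/16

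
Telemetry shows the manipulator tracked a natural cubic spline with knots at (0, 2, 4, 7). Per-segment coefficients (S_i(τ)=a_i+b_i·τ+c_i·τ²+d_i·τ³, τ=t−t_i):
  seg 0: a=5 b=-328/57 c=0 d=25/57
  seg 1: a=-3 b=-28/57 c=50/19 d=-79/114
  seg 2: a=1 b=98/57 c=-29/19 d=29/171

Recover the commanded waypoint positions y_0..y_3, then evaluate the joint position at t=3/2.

y_0=5 y_1=-3 y_2=1 y_3=-3
S(3/2) = -327/152

y_0 = S_0(0) = a_0 = 5
y_1 = S_1(0) = a_1 = -3
y_2 = S_2(0) = a_2 = 1
y_3 = S_2(3) = -3
t_q=3/2 is in segment 0 (τ=3/2); S_0(τ)=-327/152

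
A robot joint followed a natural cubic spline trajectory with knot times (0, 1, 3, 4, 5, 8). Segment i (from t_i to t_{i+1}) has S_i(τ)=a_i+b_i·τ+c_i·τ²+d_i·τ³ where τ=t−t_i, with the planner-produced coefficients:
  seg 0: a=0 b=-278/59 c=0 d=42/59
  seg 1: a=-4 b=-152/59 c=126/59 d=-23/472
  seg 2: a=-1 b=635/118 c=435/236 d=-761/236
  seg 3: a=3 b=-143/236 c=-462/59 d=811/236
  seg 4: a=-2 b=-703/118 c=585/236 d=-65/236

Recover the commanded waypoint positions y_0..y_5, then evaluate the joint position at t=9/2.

y_0 = S_0(0) = a_0 = 0
y_1 = S_1(0) = a_1 = -4
y_2 = S_2(0) = a_2 = -1
y_3 = S_3(0) = a_3 = 3
y_4 = S_4(0) = a_4 = -2
y_5 = S_4(3) = -5
t_q=9/2 is in segment 3 (τ=1/2); S_3(τ)=2207/1888

y_0=0 y_1=-4 y_2=-1 y_3=3 y_4=-2 y_5=-5
S(9/2) = 2207/1888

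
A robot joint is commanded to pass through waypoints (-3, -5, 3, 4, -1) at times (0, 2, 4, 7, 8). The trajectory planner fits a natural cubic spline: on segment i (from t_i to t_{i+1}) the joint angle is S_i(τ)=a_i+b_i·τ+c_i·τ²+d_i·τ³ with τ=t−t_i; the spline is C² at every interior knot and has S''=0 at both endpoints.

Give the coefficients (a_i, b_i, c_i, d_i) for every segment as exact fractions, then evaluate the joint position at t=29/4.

  seg 0: a=-3 b=-1949/804 c=0 d=1145/3216
  seg 1: a=-5 b=743/402 c=1145/536 d=-1705/3216
  seg 2: a=3 b=3241/804 c=-70/67 d=-151/2412
  seg 3: a=4 b=-1579/402 c=-431/268 d=431/804
S(29/4) = 50185/17152

Δ: Δ0=-1, Δ1=4, Δ2=1/3, Δ3=-5
row 1: diag=8, rhs=30; c'=1/4, d'=15/4
row 2: denom=10−2·1/4=19/2; d'=(-22−2·15/4)/(19/2)=-59/19
row 3: denom=8−3·6/19=134/19; d'=(-32−3·-59/19)/(134/19)=-431/134
back: M3=-431/134
back: M2=-59/19−6/19·-431/134=-140/67
back: M1=15/4−1/4·-140/67=1145/268
M: M0=0, M1=1145/268, M2=-140/67, M3=-431/134, M4=0
seg 0: a=-3, c=M0/2=0, d=(M1−M0)/(6·2)=1145/3216, b=Δ0−h0·(2M0+M1)/6=-1949/804
seg 1: a=-5, c=M1/2=1145/536, d=(M2−M1)/(6·2)=-1705/3216, b=Δ1−h1·(2M1+M2)/6=743/402
seg 2: a=3, c=M2/2=-70/67, d=(M3−M2)/(6·3)=-151/2412, b=Δ2−h2·(2M2+M3)/6=3241/804
seg 3: a=4, c=M3/2=-431/268, d=(M4−M3)/(6·1)=431/804, b=Δ3−h3·(2M3+M4)/6=-1579/402
t_q=29/4 → seg 3, τ=1/4; S=4+-1579/402·τ+-431/268·τ²+431/804·τ³=50185/17152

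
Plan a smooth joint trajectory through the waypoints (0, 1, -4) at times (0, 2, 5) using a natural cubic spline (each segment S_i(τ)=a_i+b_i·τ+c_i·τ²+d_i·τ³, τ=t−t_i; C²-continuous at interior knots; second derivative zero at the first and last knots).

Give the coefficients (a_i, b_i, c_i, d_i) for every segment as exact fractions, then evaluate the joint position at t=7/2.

  seg 0: a=0 b=14/15 c=0 d=-13/120
  seg 1: a=1 b=-11/30 c=-13/20 d=13/180
S(7/2) = -123/160

Δ: Δ0=1/2, Δ1=-5/3
row 1: diag=10, rhs=-13; c'=3/10, d'=-13/10
back: M1=-13/10
M: M0=0, M1=-13/10, M2=0
seg 0: a=0, c=M0/2=0, d=(M1−M0)/(6·2)=-13/120, b=Δ0−h0·(2M0+M1)/6=14/15
seg 1: a=1, c=M1/2=-13/20, d=(M2−M1)/(6·3)=13/180, b=Δ1−h1·(2M1+M2)/6=-11/30
t_q=7/2 → seg 1, τ=3/2; S=1+-11/30·τ+-13/20·τ²+13/180·τ³=-123/160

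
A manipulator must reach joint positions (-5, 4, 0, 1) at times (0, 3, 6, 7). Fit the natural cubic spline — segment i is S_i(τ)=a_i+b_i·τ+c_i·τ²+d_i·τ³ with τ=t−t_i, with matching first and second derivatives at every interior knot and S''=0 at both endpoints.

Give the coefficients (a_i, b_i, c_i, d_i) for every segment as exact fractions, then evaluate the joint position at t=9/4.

  seg 0: a=-5 b=386/87 c=0 d=-125/783
  seg 1: a=4 b=11/87 c=-125/87 d=248/783
  seg 2: a=0 b=5/87 c=41/29 d=-41/87
S(9/4) = 5873/1856

Δ: Δ0=3, Δ1=-4/3, Δ2=1
row 1: diag=12, rhs=-26; c'=1/4, d'=-13/6
row 2: denom=8−3·1/4=29/4; d'=(14−3·-13/6)/(29/4)=82/29
back: M2=82/29
back: M1=-13/6−1/4·82/29=-250/87
M: M0=0, M1=-250/87, M2=82/29, M3=0
seg 0: a=-5, c=M0/2=0, d=(M1−M0)/(6·3)=-125/783, b=Δ0−h0·(2M0+M1)/6=386/87
seg 1: a=4, c=M1/2=-125/87, d=(M2−M1)/(6·3)=248/783, b=Δ1−h1·(2M1+M2)/6=11/87
seg 2: a=0, c=M2/2=41/29, d=(M3−M2)/(6·1)=-41/87, b=Δ2−h2·(2M2+M3)/6=5/87
t_q=9/4 → seg 0, τ=9/4; S=-5+386/87·τ+0·τ²+-125/783·τ³=5873/1856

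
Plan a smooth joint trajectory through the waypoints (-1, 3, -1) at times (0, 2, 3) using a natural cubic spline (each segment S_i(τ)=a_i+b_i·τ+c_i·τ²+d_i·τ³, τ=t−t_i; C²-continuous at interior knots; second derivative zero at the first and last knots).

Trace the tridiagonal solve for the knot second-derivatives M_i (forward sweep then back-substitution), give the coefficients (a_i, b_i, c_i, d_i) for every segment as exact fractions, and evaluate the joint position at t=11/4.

  seg 0: a=-1 b=4 c=0 d=-1/2
  seg 1: a=3 b=-2 c=-3 d=1
S(11/4) = 15/64

Δ: Δ0=2, Δ1=-4
row 1: diag=6, rhs=-36; c'=1/6, d'=-6
back: M1=-6
M: M0=0, M1=-6, M2=0
seg 0: a=-1, c=M0/2=0, d=(M1−M0)/(6·2)=-1/2, b=Δ0−h0·(2M0+M1)/6=4
seg 1: a=3, c=M1/2=-3, d=(M2−M1)/(6·1)=1, b=Δ1−h1·(2M1+M2)/6=-2
t_q=11/4 → seg 1, τ=3/4; S=3+-2·τ+-3·τ²+1·τ³=15/64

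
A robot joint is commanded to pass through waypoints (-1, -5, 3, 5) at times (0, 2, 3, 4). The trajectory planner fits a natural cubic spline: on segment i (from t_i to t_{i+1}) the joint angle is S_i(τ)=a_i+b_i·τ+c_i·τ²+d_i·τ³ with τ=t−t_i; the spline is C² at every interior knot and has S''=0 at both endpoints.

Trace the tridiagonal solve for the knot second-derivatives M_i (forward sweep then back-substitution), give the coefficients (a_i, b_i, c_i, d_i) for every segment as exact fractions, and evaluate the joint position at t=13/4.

Δ: Δ0=-2, Δ1=8, Δ2=2
row 1: diag=6, rhs=60; c'=1/6, d'=10
row 2: denom=4−1·1/6=23/6; d'=(-36−1·10)/(23/6)=-12
back: M2=-12
back: M1=10−1/6·-12=12
M: M0=0, M1=12, M2=-12, M3=0
seg 0: a=-1, c=M0/2=0, d=(M1−M0)/(6·2)=1, b=Δ0−h0·(2M0+M1)/6=-6
seg 1: a=-5, c=M1/2=6, d=(M2−M1)/(6·1)=-4, b=Δ1−h1·(2M1+M2)/6=6
seg 2: a=3, c=M2/2=-6, d=(M3−M2)/(6·1)=2, b=Δ2−h2·(2M2+M3)/6=6
t_q=13/4 → seg 2, τ=1/4; S=3+6·τ+-6·τ²+2·τ³=133/32

  seg 0: a=-1 b=-6 c=0 d=1
  seg 1: a=-5 b=6 c=6 d=-4
  seg 2: a=3 b=6 c=-6 d=2
S(13/4) = 133/32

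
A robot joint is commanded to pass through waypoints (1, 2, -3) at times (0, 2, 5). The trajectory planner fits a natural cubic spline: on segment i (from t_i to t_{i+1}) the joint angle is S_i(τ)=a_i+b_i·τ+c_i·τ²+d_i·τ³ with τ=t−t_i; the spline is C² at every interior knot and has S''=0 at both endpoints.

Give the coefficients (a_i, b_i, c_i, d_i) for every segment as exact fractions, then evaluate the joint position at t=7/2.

Δ: Δ0=1/2, Δ1=-5/3
row 1: diag=10, rhs=-13; c'=3/10, d'=-13/10
back: M1=-13/10
M: M0=0, M1=-13/10, M2=0
seg 0: a=1, c=M0/2=0, d=(M1−M0)/(6·2)=-13/120, b=Δ0−h0·(2M0+M1)/6=14/15
seg 1: a=2, c=M1/2=-13/20, d=(M2−M1)/(6·3)=13/180, b=Δ1−h1·(2M1+M2)/6=-11/30
t_q=7/2 → seg 1, τ=3/2; S=2+-11/30·τ+-13/20·τ²+13/180·τ³=37/160

  seg 0: a=1 b=14/15 c=0 d=-13/120
  seg 1: a=2 b=-11/30 c=-13/20 d=13/180
S(7/2) = 37/160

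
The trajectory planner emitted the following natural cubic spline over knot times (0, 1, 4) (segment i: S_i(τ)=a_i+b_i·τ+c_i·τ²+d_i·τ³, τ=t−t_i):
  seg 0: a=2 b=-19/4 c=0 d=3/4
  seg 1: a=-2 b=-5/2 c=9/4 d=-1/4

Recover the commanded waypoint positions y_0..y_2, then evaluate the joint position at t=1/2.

y_0=2 y_1=-2 y_2=4
S(1/2) = -9/32

y_0 = S_0(0) = a_0 = 2
y_1 = S_1(0) = a_1 = -2
y_2 = S_1(3) = 4
t_q=1/2 is in segment 0 (τ=1/2); S_0(τ)=-9/32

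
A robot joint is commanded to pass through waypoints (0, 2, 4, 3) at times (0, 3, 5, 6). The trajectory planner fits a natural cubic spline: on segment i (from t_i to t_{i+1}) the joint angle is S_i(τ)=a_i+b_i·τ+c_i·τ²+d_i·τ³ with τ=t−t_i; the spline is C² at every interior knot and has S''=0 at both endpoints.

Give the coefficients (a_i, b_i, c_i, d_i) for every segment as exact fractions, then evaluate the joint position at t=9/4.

Δ: Δ0=2/3, Δ1=1, Δ2=-1
row 1: diag=10, rhs=2; c'=1/5, d'=1/5
row 2: denom=6−2·1/5=28/5; d'=(-12−2·1/5)/(28/5)=-31/14
back: M2=-31/14
back: M1=1/5−1/5·-31/14=9/14
M: M0=0, M1=9/14, M2=-31/14, M3=0
seg 0: a=0, c=M0/2=0, d=(M1−M0)/(6·3)=1/28, b=Δ0−h0·(2M0+M1)/6=29/84
seg 1: a=2, c=M1/2=9/28, d=(M2−M1)/(6·2)=-5/21, b=Δ1−h1·(2M1+M2)/6=55/42
seg 2: a=4, c=M2/2=-31/28, d=(M3−M2)/(6·1)=31/84, b=Δ2−h2·(2M2+M3)/6=-11/42
t_q=9/4 → seg 0, τ=9/4; S=0+29/84·τ+0·τ²+1/28·τ³=303/256

  seg 0: a=0 b=29/84 c=0 d=1/28
  seg 1: a=2 b=55/42 c=9/28 d=-5/21
  seg 2: a=4 b=-11/42 c=-31/28 d=31/84
S(9/4) = 303/256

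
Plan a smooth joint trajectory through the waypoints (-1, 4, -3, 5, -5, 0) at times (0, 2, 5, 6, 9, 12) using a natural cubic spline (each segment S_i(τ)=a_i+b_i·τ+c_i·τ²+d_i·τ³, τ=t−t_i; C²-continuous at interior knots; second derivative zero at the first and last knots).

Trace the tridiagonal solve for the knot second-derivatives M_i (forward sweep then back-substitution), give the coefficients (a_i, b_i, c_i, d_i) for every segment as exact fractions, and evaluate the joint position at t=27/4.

  seg 0: a=-1 b=18703/4038 c=0 d=-1076/2019
  seg 1: a=4 b=-7121/4038 c=-2152/673 d=12145/12114
  seg 2: a=-3 b=12356/2019 c=7841/1346 d=-15931/4038
  seg 3: a=5 b=23965/4038 c=-4045/673 d=11795/12114
  seg 4: a=-5 b=-7750/2019 c=3705/1346 d=-1235/4038
S(27/4) = 558305/86144

Δ: Δ0=5/2, Δ1=-7/3, Δ2=8, Δ3=-10/3, Δ4=5/3
row 1: diag=10, rhs=-29; c'=3/10, d'=-29/10
row 2: denom=8−3·3/10=71/10; d'=(62−3·-29/10)/(71/10)=707/71
row 3: denom=8−1·10/71=558/71; d'=(-68−1·707/71)/(558/71)=-615/62
row 4: denom=12−3·71/186=673/62; d'=(30−3·-615/62)/(673/62)=3705/673
back: M4=3705/673
back: M3=-615/62−71/186·3705/673=-8090/673
back: M2=707/71−10/71·-8090/673=7841/673
back: M1=-29/10−3/10·7841/673=-4304/673
M: M0=0, M1=-4304/673, M2=7841/673, M3=-8090/673, M4=3705/673, M5=0
seg 0: a=-1, c=M0/2=0, d=(M1−M0)/(6·2)=-1076/2019, b=Δ0−h0·(2M0+M1)/6=18703/4038
seg 1: a=4, c=M1/2=-2152/673, d=(M2−M1)/(6·3)=12145/12114, b=Δ1−h1·(2M1+M2)/6=-7121/4038
seg 2: a=-3, c=M2/2=7841/1346, d=(M3−M2)/(6·1)=-15931/4038, b=Δ2−h2·(2M2+M3)/6=12356/2019
seg 3: a=5, c=M3/2=-4045/673, d=(M4−M3)/(6·3)=11795/12114, b=Δ3−h3·(2M3+M4)/6=23965/4038
seg 4: a=-5, c=M4/2=3705/1346, d=(M5−M4)/(6·3)=-1235/4038, b=Δ4−h4·(2M4+M5)/6=-7750/2019
t_q=27/4 → seg 3, τ=3/4; S=5+23965/4038·τ+-4045/673·τ²+11795/12114·τ³=558305/86144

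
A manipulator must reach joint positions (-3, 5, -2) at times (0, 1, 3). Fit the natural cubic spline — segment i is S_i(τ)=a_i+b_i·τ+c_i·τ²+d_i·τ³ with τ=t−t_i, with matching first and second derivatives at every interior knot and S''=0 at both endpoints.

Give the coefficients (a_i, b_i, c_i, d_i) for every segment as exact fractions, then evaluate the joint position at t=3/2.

  seg 0: a=-3 b=119/12 c=0 d=-23/12
  seg 1: a=5 b=25/6 c=-23/4 d=23/24
S(3/2) = 369/64

Δ: Δ0=8, Δ1=-7/2
row 1: diag=6, rhs=-69; c'=1/3, d'=-23/2
back: M1=-23/2
M: M0=0, M1=-23/2, M2=0
seg 0: a=-3, c=M0/2=0, d=(M1−M0)/(6·1)=-23/12, b=Δ0−h0·(2M0+M1)/6=119/12
seg 1: a=5, c=M1/2=-23/4, d=(M2−M1)/(6·2)=23/24, b=Δ1−h1·(2M1+M2)/6=25/6
t_q=3/2 → seg 1, τ=1/2; S=5+25/6·τ+-23/4·τ²+23/24·τ³=369/64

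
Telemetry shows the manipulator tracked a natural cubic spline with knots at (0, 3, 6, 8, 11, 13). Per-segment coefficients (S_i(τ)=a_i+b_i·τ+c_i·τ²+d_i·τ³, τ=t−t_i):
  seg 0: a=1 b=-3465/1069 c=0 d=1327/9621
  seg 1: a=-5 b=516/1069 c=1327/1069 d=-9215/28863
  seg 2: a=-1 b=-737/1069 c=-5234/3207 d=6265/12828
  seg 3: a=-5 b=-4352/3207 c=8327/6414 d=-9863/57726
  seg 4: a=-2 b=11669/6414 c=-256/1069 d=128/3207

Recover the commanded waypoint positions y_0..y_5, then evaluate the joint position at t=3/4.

y_0 = S_0(0) = a_0 = 1
y_1 = S_1(0) = a_1 = -5
y_2 = S_2(0) = a_2 = -1
y_3 = S_3(0) = a_3 = -5
y_4 = S_4(0) = a_4 = -2
y_5 = S_4(2) = 1
t_q=3/4 is in segment 0 (τ=3/4); S_0(τ)=-93923/68416

y_0=1 y_1=-5 y_2=-1 y_3=-5 y_4=-2 y_5=1
S(3/4) = -93923/68416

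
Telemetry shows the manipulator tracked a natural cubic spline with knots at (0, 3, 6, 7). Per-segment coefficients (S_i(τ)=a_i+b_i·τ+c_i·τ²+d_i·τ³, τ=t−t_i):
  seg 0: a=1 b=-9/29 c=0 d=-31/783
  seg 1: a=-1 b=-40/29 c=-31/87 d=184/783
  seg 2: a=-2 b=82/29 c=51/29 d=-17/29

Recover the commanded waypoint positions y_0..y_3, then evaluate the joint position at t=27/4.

y_0=1 y_1=-1 y_2=-2 y_3=2
S(27/4) = 1601/1856

y_0 = S_0(0) = a_0 = 1
y_1 = S_1(0) = a_1 = -1
y_2 = S_2(0) = a_2 = -2
y_3 = S_2(1) = 2
t_q=27/4 is in segment 2 (τ=3/4); S_2(τ)=1601/1856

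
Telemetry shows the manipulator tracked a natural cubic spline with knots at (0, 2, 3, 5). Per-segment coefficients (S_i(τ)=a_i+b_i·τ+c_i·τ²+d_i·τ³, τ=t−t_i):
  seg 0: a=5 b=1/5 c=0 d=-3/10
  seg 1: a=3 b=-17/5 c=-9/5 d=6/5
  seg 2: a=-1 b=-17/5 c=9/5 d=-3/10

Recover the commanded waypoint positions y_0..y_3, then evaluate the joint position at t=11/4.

y_0=5 y_1=3 y_2=-1 y_3=-3
S(11/4) = -9/160

y_0 = S_0(0) = a_0 = 5
y_1 = S_1(0) = a_1 = 3
y_2 = S_2(0) = a_2 = -1
y_3 = S_2(2) = -3
t_q=11/4 is in segment 1 (τ=3/4); S_1(τ)=-9/160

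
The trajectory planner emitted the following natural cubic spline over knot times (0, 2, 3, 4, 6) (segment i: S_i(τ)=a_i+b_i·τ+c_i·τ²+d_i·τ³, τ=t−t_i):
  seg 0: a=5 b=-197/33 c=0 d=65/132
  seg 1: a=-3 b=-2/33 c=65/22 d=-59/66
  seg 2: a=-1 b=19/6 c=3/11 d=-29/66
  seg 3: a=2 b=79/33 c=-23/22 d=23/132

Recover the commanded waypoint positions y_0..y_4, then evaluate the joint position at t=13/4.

y_0=5 y_1=-3 y_2=-1 y_3=2 y_4=4
S(13/4) = -279/1408

y_0 = S_0(0) = a_0 = 5
y_1 = S_1(0) = a_1 = -3
y_2 = S_2(0) = a_2 = -1
y_3 = S_3(0) = a_3 = 2
y_4 = S_3(2) = 4
t_q=13/4 is in segment 2 (τ=1/4); S_2(τ)=-279/1408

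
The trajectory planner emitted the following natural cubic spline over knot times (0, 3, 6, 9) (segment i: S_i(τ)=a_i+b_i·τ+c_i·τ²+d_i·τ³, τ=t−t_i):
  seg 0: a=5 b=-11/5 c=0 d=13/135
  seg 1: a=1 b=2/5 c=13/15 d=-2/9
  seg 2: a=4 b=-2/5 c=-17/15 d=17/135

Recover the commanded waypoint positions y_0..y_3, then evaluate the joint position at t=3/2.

y_0=5 y_1=1 y_2=4 y_3=-4
S(3/2) = 81/40

y_0 = S_0(0) = a_0 = 5
y_1 = S_1(0) = a_1 = 1
y_2 = S_2(0) = a_2 = 4
y_3 = S_2(3) = -4
t_q=3/2 is in segment 0 (τ=3/2); S_0(τ)=81/40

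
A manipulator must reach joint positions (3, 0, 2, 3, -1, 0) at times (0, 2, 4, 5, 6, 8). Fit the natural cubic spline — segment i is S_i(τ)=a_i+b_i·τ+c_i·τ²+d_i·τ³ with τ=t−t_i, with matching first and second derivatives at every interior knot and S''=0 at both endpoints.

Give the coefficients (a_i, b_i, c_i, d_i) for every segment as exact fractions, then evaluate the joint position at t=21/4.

Δ: Δ0=-3/2, Δ1=1, Δ2=1, Δ3=-4, Δ4=1/2
row 1: diag=8, rhs=15; c'=1/4, d'=15/8
row 2: denom=6−2·1/4=11/2; d'=(0−2·15/8)/(11/2)=-15/22
row 3: denom=4−1·2/11=42/11; d'=(-30−1·-15/22)/(42/11)=-215/28
row 4: denom=6−1·11/42=241/42; d'=(27−1·-215/28)/(241/42)=2913/482
back: M4=2913/482
back: M3=-215/28−11/42·2913/482=-2232/241
back: M2=-15/22−2/11·-2232/241=483/482
back: M1=15/8−1/4·483/482=783/482
M: M0=0, M1=783/482, M2=483/482, M3=-2232/241, M4=2913/482, M5=0
seg 0: a=3, c=M0/2=0, d=(M1−M0)/(6·2)=261/1928, b=Δ0−h0·(2M0+M1)/6=-492/241
seg 1: a=0, c=M1/2=783/964, d=(M2−M1)/(6·2)=-25/482, b=Δ1−h1·(2M1+M2)/6=-201/482
seg 2: a=2, c=M2/2=483/964, d=(M3−M2)/(6·1)=-1649/964, b=Δ2−h2·(2M2+M3)/6=1065/482
seg 3: a=3, c=M3/2=-1116/241, d=(M4−M3)/(6·1)=2459/964, b=Δ3−h3·(2M3+M4)/6=-1851/964
seg 4: a=-1, c=M4/2=2913/964, d=(M5−M4)/(6·2)=-971/1928, b=Δ4−h4·(2M4+M5)/6=-1701/482
t_q=21/4 → seg 3, τ=1/4; S=3+-1851/964·τ+-1116/241·τ²+2459/964·τ³=140075/61696

  seg 0: a=3 b=-492/241 c=0 d=261/1928
  seg 1: a=0 b=-201/482 c=783/964 d=-25/482
  seg 2: a=2 b=1065/482 c=483/964 d=-1649/964
  seg 3: a=3 b=-1851/964 c=-1116/241 d=2459/964
  seg 4: a=-1 b=-1701/482 c=2913/964 d=-971/1928
S(21/4) = 140075/61696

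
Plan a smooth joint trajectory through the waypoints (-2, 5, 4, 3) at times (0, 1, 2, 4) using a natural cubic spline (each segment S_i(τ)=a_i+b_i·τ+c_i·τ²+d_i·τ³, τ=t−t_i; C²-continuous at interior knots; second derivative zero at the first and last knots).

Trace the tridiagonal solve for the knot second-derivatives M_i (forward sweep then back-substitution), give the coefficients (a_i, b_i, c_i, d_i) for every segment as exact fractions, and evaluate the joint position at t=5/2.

Δ: Δ0=7, Δ1=-1, Δ2=-1/2
row 1: diag=4, rhs=-48; c'=1/4, d'=-12
row 2: denom=6−1·1/4=23/4; d'=(3−1·-12)/(23/4)=60/23
back: M2=60/23
back: M1=-12−1/4·60/23=-291/23
M: M0=0, M1=-291/23, M2=60/23, M3=0
seg 0: a=-2, c=M0/2=0, d=(M1−M0)/(6·1)=-97/46, b=Δ0−h0·(2M0+M1)/6=419/46
seg 1: a=5, c=M1/2=-291/46, d=(M2−M1)/(6·1)=117/46, b=Δ1−h1·(2M1+M2)/6=64/23
seg 2: a=4, c=M2/2=30/23, d=(M3−M2)/(6·2)=-5/23, b=Δ2−h2·(2M2+M3)/6=-103/46
t_q=5/2 → seg 2, τ=1/2; S=4+-103/46·τ+30/23·τ²+-5/23·τ³=585/184

  seg 0: a=-2 b=419/46 c=0 d=-97/46
  seg 1: a=5 b=64/23 c=-291/46 d=117/46
  seg 2: a=4 b=-103/46 c=30/23 d=-5/23
S(5/2) = 585/184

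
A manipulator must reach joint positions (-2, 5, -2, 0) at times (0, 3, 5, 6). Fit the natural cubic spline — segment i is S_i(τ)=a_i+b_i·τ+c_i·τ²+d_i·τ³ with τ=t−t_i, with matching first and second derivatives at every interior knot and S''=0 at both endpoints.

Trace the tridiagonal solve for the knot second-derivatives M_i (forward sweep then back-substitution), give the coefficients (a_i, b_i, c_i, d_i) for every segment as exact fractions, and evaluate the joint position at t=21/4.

Δ: Δ0=7/3, Δ1=-7/2, Δ2=2
row 1: diag=10, rhs=-35; c'=1/5, d'=-7/2
row 2: denom=6−2·1/5=28/5; d'=(33−2·-7/2)/(28/5)=50/7
back: M2=50/7
back: M1=-7/2−1/5·50/7=-69/14
M: M0=0, M1=-69/14, M2=50/7, M3=0
seg 0: a=-2, c=M0/2=0, d=(M1−M0)/(6·3)=-23/84, b=Δ0−h0·(2M0+M1)/6=403/84
seg 1: a=5, c=M1/2=-69/28, d=(M2−M1)/(6·2)=169/168, b=Δ1−h1·(2M1+M2)/6=-109/42
seg 2: a=-2, c=M2/2=25/7, d=(M3−M2)/(6·1)=-25/21, b=Δ2−h2·(2M2+M3)/6=-8/21
t_q=21/4 → seg 2, τ=1/4; S=-2+-8/21·τ+25/7·τ²+-25/21·τ³=-121/64

  seg 0: a=-2 b=403/84 c=0 d=-23/84
  seg 1: a=5 b=-109/42 c=-69/28 d=169/168
  seg 2: a=-2 b=-8/21 c=25/7 d=-25/21
S(21/4) = -121/64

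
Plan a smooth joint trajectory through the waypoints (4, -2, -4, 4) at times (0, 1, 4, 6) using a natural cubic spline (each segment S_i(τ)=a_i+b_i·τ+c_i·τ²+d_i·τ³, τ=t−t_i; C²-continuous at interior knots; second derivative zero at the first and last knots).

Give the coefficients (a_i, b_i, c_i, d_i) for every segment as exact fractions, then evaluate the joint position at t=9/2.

  seg 0: a=4 b=-1396/213 c=0 d=118/213
  seg 1: a=-2 b=-1042/213 c=118/71 d=-6/71
  seg 2: a=-4 b=596/213 c=64/71 d=-32/213
S(9/2) = -170/71

Δ: Δ0=-6, Δ1=-2/3, Δ2=4
row 1: diag=8, rhs=32; c'=3/8, d'=4
row 2: denom=10−3·3/8=71/8; d'=(28−3·4)/(71/8)=128/71
back: M2=128/71
back: M1=4−3/8·128/71=236/71
M: M0=0, M1=236/71, M2=128/71, M3=0
seg 0: a=4, c=M0/2=0, d=(M1−M0)/(6·1)=118/213, b=Δ0−h0·(2M0+M1)/6=-1396/213
seg 1: a=-2, c=M1/2=118/71, d=(M2−M1)/(6·3)=-6/71, b=Δ1−h1·(2M1+M2)/6=-1042/213
seg 2: a=-4, c=M2/2=64/71, d=(M3−M2)/(6·2)=-32/213, b=Δ2−h2·(2M2+M3)/6=596/213
t_q=9/2 → seg 2, τ=1/2; S=-4+596/213·τ+64/71·τ²+-32/213·τ³=-170/71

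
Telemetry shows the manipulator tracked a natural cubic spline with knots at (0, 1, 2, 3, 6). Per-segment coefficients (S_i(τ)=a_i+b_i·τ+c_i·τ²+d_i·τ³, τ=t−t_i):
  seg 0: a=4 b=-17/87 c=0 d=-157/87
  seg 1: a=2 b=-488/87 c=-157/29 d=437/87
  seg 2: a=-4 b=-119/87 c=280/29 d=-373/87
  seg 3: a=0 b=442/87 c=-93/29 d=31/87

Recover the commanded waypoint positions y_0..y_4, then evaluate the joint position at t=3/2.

y_0=4 y_1=2 y_2=-4 y_3=0 y_4=-4
S(3/2) = -355/232

y_0 = S_0(0) = a_0 = 4
y_1 = S_1(0) = a_1 = 2
y_2 = S_2(0) = a_2 = -4
y_3 = S_3(0) = a_3 = 0
y_4 = S_3(3) = -4
t_q=3/2 is in segment 1 (τ=1/2); S_1(τ)=-355/232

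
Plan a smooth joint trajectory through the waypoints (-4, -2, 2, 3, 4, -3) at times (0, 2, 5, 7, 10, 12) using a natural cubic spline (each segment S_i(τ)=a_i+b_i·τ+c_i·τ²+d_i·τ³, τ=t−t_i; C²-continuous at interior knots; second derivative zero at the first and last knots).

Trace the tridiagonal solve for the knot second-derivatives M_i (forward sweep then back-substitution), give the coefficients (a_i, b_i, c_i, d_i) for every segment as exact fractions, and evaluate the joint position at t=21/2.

  seg 0: a=-4 b=6728/7881 c=0 d=1153/31524
  seg 1: a=-2 b=10187/7881 c=1153/5254 d=-3245/47286
  seg 2: a=2 b=11923/15762 c=-1046/2627 d=115/852
  seg 3: a=3 b=12349/15762 c=2163/5254 d=-4427/23643
  seg 4: a=4 b=-28403/15762 c=-6691/5254 d=6691/31524
S(21/2) = 235981/84064

Δ: Δ0=1, Δ1=4/3, Δ2=1/2, Δ3=1/3, Δ4=-7/2
row 1: diag=10, rhs=2; c'=3/10, d'=1/5
row 2: denom=10−3·3/10=91/10; d'=(-5−3·1/5)/(91/10)=-8/13
row 3: denom=10−2·20/91=870/91; d'=(-1−2·-8/13)/(870/91)=7/290
row 4: denom=10−3·91/290=2627/290; d'=(-23−3·7/290)/(2627/290)=-6691/2627
back: M4=-6691/2627
back: M3=7/290−91/290·-6691/2627=2163/2627
back: M2=-8/13−20/91·2163/2627=-2092/2627
back: M1=1/5−3/10·-2092/2627=1153/2627
M: M0=0, M1=1153/2627, M2=-2092/2627, M3=2163/2627, M4=-6691/2627, M5=0
seg 0: a=-4, c=M0/2=0, d=(M1−M0)/(6·2)=1153/31524, b=Δ0−h0·(2M0+M1)/6=6728/7881
seg 1: a=-2, c=M1/2=1153/5254, d=(M2−M1)/(6·3)=-3245/47286, b=Δ1−h1·(2M1+M2)/6=10187/7881
seg 2: a=2, c=M2/2=-1046/2627, d=(M3−M2)/(6·2)=115/852, b=Δ2−h2·(2M2+M3)/6=11923/15762
seg 3: a=3, c=M3/2=2163/5254, d=(M4−M3)/(6·3)=-4427/23643, b=Δ3−h3·(2M3+M4)/6=12349/15762
seg 4: a=4, c=M4/2=-6691/5254, d=(M5−M4)/(6·2)=6691/31524, b=Δ4−h4·(2M4+M5)/6=-28403/15762
t_q=21/2 → seg 4, τ=1/2; S=4+-28403/15762·τ+-6691/5254·τ²+6691/31524·τ³=235981/84064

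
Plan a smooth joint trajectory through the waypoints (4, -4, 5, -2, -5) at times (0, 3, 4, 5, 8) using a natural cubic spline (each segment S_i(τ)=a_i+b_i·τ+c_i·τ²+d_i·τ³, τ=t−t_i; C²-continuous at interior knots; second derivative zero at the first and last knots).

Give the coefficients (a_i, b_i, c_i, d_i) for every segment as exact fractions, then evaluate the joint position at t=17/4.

  seg 0: a=4 b=-709/80 c=0 d=1487/2160
  seg 1: a=-4 b=389/40 c=1487/240 d=-1661/240
  seg 2: a=5 b=65/48 c=-437/30 d=497/80
  seg 3: a=-2 b=-1097/120 c=977/240 d=-977/2160
S(17/4) = 23169/5120

Δ: Δ0=-8/3, Δ1=9, Δ2=-7, Δ3=-1
row 1: diag=8, rhs=70; c'=1/8, d'=35/4
row 2: denom=4−1·1/8=31/8; d'=(-96−1·35/4)/(31/8)=-838/31
row 3: denom=8−1·8/31=240/31; d'=(36−1·-838/31)/(240/31)=977/120
back: M3=977/120
back: M2=-838/31−8/31·977/120=-437/15
back: M1=35/4−1/8·-437/15=1487/120
M: M0=0, M1=1487/120, M2=-437/15, M3=977/120, M4=0
seg 0: a=4, c=M0/2=0, d=(M1−M0)/(6·3)=1487/2160, b=Δ0−h0·(2M0+M1)/6=-709/80
seg 1: a=-4, c=M1/2=1487/240, d=(M2−M1)/(6·1)=-1661/240, b=Δ1−h1·(2M1+M2)/6=389/40
seg 2: a=5, c=M2/2=-437/30, d=(M3−M2)/(6·1)=497/80, b=Δ2−h2·(2M2+M3)/6=65/48
seg 3: a=-2, c=M3/2=977/240, d=(M4−M3)/(6·3)=-977/2160, b=Δ3−h3·(2M3+M4)/6=-1097/120
t_q=17/4 → seg 2, τ=1/4; S=5+65/48·τ+-437/30·τ²+497/80·τ³=23169/5120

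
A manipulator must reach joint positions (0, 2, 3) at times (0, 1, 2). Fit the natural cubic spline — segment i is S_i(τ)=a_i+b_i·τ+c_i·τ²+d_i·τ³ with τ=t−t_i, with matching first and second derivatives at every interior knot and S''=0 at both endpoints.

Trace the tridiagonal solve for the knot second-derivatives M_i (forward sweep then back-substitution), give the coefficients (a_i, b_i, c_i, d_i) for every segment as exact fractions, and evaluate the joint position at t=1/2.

Δ: Δ0=2, Δ1=1
row 1: diag=4, rhs=-6; c'=1/4, d'=-3/2
back: M1=-3/2
M: M0=0, M1=-3/2, M2=0
seg 0: a=0, c=M0/2=0, d=(M1−M0)/(6·1)=-1/4, b=Δ0−h0·(2M0+M1)/6=9/4
seg 1: a=2, c=M1/2=-3/4, d=(M2−M1)/(6·1)=1/4, b=Δ1−h1·(2M1+M2)/6=3/2
t_q=1/2 → seg 0, τ=1/2; S=0+9/4·τ+0·τ²+-1/4·τ³=35/32

  seg 0: a=0 b=9/4 c=0 d=-1/4
  seg 1: a=2 b=3/2 c=-3/4 d=1/4
S(1/2) = 35/32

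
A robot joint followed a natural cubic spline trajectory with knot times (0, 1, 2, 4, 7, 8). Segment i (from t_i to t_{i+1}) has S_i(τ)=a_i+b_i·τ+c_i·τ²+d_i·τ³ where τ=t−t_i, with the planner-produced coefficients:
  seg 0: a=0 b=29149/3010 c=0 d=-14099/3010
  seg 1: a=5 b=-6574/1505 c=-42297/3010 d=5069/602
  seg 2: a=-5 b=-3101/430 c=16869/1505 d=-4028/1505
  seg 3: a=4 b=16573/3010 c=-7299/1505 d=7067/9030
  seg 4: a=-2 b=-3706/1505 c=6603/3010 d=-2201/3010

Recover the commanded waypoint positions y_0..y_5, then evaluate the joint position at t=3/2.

y_0=0 y_1=5 y_2=-5 y_3=4 y_4=-2 y_5=-3
S(3/2) = 8559/24080

y_0 = S_0(0) = a_0 = 0
y_1 = S_1(0) = a_1 = 5
y_2 = S_2(0) = a_2 = -5
y_3 = S_3(0) = a_3 = 4
y_4 = S_4(0) = a_4 = -2
y_5 = S_4(1) = -3
t_q=3/2 is in segment 1 (τ=1/2); S_1(τ)=8559/24080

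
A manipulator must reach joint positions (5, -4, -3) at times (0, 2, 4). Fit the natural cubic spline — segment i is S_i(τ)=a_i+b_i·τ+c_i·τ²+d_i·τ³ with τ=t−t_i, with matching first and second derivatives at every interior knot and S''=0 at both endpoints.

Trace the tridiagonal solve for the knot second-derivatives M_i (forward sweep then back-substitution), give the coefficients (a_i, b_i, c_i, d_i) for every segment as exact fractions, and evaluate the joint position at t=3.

  seg 0: a=5 b=-23/4 c=0 d=5/16
  seg 1: a=-4 b=-2 c=15/8 d=-5/16
S(3) = -71/16

Δ: Δ0=-9/2, Δ1=1/2
row 1: diag=8, rhs=30; c'=1/4, d'=15/4
back: M1=15/4
M: M0=0, M1=15/4, M2=0
seg 0: a=5, c=M0/2=0, d=(M1−M0)/(6·2)=5/16, b=Δ0−h0·(2M0+M1)/6=-23/4
seg 1: a=-4, c=M1/2=15/8, d=(M2−M1)/(6·2)=-5/16, b=Δ1−h1·(2M1+M2)/6=-2
t_q=3 → seg 1, τ=1; S=-4+-2·τ+15/8·τ²+-5/16·τ³=-71/16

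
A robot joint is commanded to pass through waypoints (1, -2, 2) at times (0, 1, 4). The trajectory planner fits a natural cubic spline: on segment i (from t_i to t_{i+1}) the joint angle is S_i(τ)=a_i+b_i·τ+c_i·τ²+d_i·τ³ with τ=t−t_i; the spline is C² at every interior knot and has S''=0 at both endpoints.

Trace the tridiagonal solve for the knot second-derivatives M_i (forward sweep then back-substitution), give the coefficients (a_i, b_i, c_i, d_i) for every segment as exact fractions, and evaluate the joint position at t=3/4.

Δ: Δ0=-3, Δ1=4/3
row 1: diag=8, rhs=26; c'=3/8, d'=13/4
back: M1=13/4
M: M0=0, M1=13/4, M2=0
seg 0: a=1, c=M0/2=0, d=(M1−M0)/(6·1)=13/24, b=Δ0−h0·(2M0+M1)/6=-85/24
seg 1: a=-2, c=M1/2=13/8, d=(M2−M1)/(6·3)=-13/72, b=Δ1−h1·(2M1+M2)/6=-23/12
t_q=3/4 → seg 0, τ=3/4; S=1+-85/24·τ+0·τ²+13/24·τ³=-731/512

  seg 0: a=1 b=-85/24 c=0 d=13/24
  seg 1: a=-2 b=-23/12 c=13/8 d=-13/72
S(3/4) = -731/512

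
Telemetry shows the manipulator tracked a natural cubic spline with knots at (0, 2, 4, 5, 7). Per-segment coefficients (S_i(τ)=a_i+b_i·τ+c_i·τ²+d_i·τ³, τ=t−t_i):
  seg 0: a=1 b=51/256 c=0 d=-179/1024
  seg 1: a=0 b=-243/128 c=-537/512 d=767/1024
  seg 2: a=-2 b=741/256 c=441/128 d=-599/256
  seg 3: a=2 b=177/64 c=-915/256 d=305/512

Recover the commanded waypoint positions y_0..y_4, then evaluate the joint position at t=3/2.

y_0=1 y_1=0 y_2=-2 y_3=2 y_4=-2
S(3/2) = 5807/8192

y_0 = S_0(0) = a_0 = 1
y_1 = S_1(0) = a_1 = 0
y_2 = S_2(0) = a_2 = -2
y_3 = S_3(0) = a_3 = 2
y_4 = S_3(2) = -2
t_q=3/2 is in segment 0 (τ=3/2); S_0(τ)=5807/8192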